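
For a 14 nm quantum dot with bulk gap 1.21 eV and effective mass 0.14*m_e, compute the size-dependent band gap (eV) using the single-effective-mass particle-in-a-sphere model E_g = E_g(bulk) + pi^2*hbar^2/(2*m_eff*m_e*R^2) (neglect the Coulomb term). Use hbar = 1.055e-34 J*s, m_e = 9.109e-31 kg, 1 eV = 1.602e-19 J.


Radius R = 14/2 nm = 7e-09 m
Confinement energy dE = pi^2 * hbar^2 / (2 * m_eff * m_e * R^2)
dE = pi^2 * (1.055e-34)^2 / (2 * 0.14 * 9.109e-31 * (7e-09)^2) J, divided by 1.602e-19 J/eV
dE = 0.0549 eV
Total band gap = E_g(bulk) + dE = 1.21 + 0.0549 = 1.2649 eV

1.2649


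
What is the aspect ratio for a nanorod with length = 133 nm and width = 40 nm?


Aspect ratio AR = length / diameter
AR = 133 / 40
AR = 3.33

3.33


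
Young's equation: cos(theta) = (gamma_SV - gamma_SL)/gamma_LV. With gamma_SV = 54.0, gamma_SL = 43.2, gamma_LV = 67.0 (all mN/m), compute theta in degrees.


cos(theta) = (gamma_SV - gamma_SL) / gamma_LV
cos(theta) = (54.0 - 43.2) / 67.0
cos(theta) = 0.161194
theta = arccos(0.161194) = 80.72 degrees

80.72


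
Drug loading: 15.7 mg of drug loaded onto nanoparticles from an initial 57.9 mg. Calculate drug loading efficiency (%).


Drug loading efficiency = (drug loaded / drug initial) * 100
DLE = 15.7 / 57.9 * 100
DLE = 0.2712 * 100
DLE = 27.12%

27.12


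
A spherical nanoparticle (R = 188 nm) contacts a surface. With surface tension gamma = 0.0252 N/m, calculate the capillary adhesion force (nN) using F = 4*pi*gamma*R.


Convert radius: R = 188 nm = 1.88e-07 m
F = 4 * pi * gamma * R
F = 4 * pi * 0.0252 * 1.88e-07
F = 5.95344e-08 N = 59.5344 nN

59.5344


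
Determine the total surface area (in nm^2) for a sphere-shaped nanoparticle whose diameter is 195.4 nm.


Radius r = 195.4/2 = 97.7 nm
Surface area SA = 4 * pi * r^2
SA = 4 * pi * (97.7)^2
SA = 119949.65 nm^2

119949.65


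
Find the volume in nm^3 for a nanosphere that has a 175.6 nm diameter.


Radius r = 175.6/2 = 87.8 nm
Volume V = (4/3) * pi * r^3
V = (4/3) * pi * (87.8)^3
V = 2835124.64 nm^3

2835124.64


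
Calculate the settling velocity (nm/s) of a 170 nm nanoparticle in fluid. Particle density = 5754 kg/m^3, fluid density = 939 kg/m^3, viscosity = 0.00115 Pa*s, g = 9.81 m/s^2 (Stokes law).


Radius R = 170/2 nm = 8.5e-08 m
Density difference = 5754 - 939 = 4815 kg/m^3
v = 2 * R^2 * (rho_p - rho_f) * g / (9 * eta)
v = 2 * (8.5e-08)^2 * 4815 * 9.81 / (9 * 0.00115)
v = 6.59467e-08 m/s = 65.9467 nm/s

65.9467


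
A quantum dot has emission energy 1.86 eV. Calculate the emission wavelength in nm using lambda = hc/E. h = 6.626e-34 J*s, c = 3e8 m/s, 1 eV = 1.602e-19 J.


Convert energy: E = 1.86 eV = 1.86 * 1.602e-19 = 2.97972e-19 J
lambda = h*c / E = 6.626e-34 * 3e8 / 2.97972e-19
lambda = 6.6711e-07 m = 667.1 nm

667.1


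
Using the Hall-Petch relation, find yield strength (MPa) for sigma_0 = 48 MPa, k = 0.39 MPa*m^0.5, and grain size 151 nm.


d = 151 nm = 1.51e-07 m
sqrt(d) = 0.0003885872
Hall-Petch contribution = k / sqrt(d) = 0.39 / 0.0003885872 = 1003.6 MPa
sigma = sigma_0 + k/sqrt(d) = 48 + 1003.6 = 1051.6 MPa

1051.6


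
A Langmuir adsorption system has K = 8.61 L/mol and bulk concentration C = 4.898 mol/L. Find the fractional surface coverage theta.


Langmuir isotherm: theta = K*C / (1 + K*C)
K*C = 8.61 * 4.898 = 42.17178
theta = 42.17178 / (1 + 42.17178) = 42.17178 / 43.17178
theta = 0.9768

0.9768


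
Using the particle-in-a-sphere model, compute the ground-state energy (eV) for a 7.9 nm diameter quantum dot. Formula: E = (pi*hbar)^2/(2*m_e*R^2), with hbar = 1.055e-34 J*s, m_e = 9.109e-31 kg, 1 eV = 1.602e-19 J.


Radius R = 7.9/2 = 3.95 nm = 3.95e-09 m
E = (pi * 1.055e-34)^2 / (2 * 9.109e-31 * (3.95e-09)^2)
E(J) = 3.86465e-21
E = E(J) / 1.602e-19 = 0.0241 eV

0.0241


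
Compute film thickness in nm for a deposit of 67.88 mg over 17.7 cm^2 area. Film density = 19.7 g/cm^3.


Convert: m = 67.88 mg = 6.7880e-05 kg, A = 17.7 cm^2 = 1.7700e-03 m^2, rho = 19.7 g/cm^3 = 19700 kg/m^3
t = m / (A * rho)
t = 6.7880e-05 / (1.7700e-03 * 19700)
t = 1.9467e-06 m = 1946.7 nm

1946.7


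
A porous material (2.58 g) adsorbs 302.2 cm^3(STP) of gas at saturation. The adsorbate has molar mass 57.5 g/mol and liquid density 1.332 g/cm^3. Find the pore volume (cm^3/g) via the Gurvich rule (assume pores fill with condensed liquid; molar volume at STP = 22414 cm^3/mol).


Moles adsorbed n = V_ads / 22414 = 302.2 / 22414 = 1.348264e-02 mol
Liquid volume V_liq = n * M / rho_liq = 1.348264e-02 * 57.5 / 1.332 = 0.58202 cm^3
Specific pore volume V_pore = V_liq / m_sample = 0.58202 / 2.58
V_pore = 0.2256 cm^3/g

0.2256


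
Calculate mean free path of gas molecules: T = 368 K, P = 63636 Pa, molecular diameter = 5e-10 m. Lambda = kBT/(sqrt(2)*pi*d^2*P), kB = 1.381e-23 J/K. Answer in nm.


Mean free path: lambda = kB*T / (sqrt(2) * pi * d^2 * P)
lambda = 1.381e-23 * 368 / (sqrt(2) * pi * (5e-10)^2 * 63636)
lambda = 7.19008e-08 m
lambda = 71.9 nm

71.9


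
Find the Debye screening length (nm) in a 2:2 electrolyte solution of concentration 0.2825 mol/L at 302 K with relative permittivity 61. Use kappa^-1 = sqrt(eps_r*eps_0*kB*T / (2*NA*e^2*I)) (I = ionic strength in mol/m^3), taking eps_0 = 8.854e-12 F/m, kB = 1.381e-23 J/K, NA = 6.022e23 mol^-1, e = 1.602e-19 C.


Ionic strength I = 0.2825 * 2^2 * 1000 = 1130 mol/m^3
kappa^-1 = sqrt(61 * 8.854e-12 * 1.381e-23 * 302 / (2 * 6.022e23 * (1.602e-19)^2 * 1130))
kappa^-1 = 0.254 nm

0.254


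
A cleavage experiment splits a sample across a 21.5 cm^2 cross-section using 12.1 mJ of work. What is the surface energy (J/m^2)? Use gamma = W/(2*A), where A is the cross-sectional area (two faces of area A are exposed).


Convert: A = 21.5 cm^2 = 0.00215 m^2, W = 12.1 mJ = 0.0121 J
Cleaving exposes two faces of area A, so total new surface = 2*A and gamma = W / (2*A)
gamma = 0.0121 / (2 * 0.00215)
gamma = 2.814 J/m^2

2.814


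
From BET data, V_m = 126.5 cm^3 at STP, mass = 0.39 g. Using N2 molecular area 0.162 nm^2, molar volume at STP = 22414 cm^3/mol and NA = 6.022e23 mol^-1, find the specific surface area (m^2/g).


Number of moles in monolayer = V_m / 22414 = 126.5 / 22414 = 0.00564379
Number of molecules = moles * NA = 0.00564379 * 6.022e23
SA = molecules * sigma / mass
SA = (126.5 / 22414) * 6.022e23 * 0.162e-18 / 0.39
SA = 1411.8 m^2/g

1411.8


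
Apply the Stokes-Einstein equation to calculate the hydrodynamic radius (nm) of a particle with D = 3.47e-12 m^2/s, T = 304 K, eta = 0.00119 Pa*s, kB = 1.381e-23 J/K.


Stokes-Einstein: R = kB*T / (6*pi*eta*D)
R = 1.381e-23 * 304 / (6 * pi * 0.00119 * 3.47e-12)
R = 5.39374e-08 m = 53.94 nm

53.94


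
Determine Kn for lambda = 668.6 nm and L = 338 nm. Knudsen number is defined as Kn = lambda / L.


Knudsen number Kn = lambda / L
Kn = 668.6 / 338
Kn = 1.9781

1.9781


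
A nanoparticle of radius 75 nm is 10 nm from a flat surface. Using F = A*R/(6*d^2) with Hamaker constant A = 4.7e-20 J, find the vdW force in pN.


Convert to SI: R = 75 nm = 7.5e-08 m, d = 10 nm = 1e-08 m
F = A * R / (6 * d^2)
F = 4.7e-20 * 7.5e-08 / (6 * (1e-08)^2)
F = 5.875e-12 N = 5.875 pN

5.875


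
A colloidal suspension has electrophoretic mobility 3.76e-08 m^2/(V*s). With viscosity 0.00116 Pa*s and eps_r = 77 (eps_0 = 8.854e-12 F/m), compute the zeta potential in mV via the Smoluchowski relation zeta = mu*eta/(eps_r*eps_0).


Smoluchowski equation: zeta = mu * eta / (eps_r * eps_0)
zeta = 3.76e-08 * 0.00116 / (77 * 8.854e-12)
zeta = 0.063976 V = 63.98 mV

63.98


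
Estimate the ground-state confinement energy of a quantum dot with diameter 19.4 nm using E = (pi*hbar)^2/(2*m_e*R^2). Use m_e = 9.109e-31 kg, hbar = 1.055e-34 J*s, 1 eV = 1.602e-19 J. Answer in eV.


Radius R = 19.4/2 = 9.7 nm = 9.7e-09 m
E = (pi * 1.055e-34)^2 / (2 * 9.109e-31 * (9.7e-09)^2)
E(J) = 6.40856e-22
E = E(J) / 1.602e-19 = 0.004 eV

0.004


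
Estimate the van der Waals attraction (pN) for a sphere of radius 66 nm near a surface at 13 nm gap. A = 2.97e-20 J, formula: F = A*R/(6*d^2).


Convert to SI: R = 66 nm = 6.6e-08 m, d = 13 nm = 1.3e-08 m
F = A * R / (6 * d^2)
F = 2.97e-20 * 6.6e-08 / (6 * (1.3e-08)^2)
F = 1.93314e-12 N = 1.933 pN

1.933


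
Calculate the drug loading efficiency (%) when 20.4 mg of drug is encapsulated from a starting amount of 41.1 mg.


Drug loading efficiency = (drug loaded / drug initial) * 100
DLE = 20.4 / 41.1 * 100
DLE = 0.4964 * 100
DLE = 49.64%

49.64


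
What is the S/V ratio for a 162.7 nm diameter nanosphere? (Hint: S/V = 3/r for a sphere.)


Radius r = 162.7/2 = 81.35 nm
S/V = 3 / r = 3 / 81.35
S/V = 0.0369 nm^-1

0.0369


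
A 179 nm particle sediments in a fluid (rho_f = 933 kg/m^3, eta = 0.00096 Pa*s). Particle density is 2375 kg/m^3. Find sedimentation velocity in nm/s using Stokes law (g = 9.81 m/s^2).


Radius R = 179/2 nm = 8.95e-08 m
Density difference = 2375 - 933 = 1442 kg/m^3
v = 2 * R^2 * (rho_p - rho_f) * g / (9 * eta)
v = 2 * (8.95e-08)^2 * 1442 * 9.81 / (9 * 0.00096)
v = 2.62299e-08 m/s = 26.2299 nm/s

26.2299


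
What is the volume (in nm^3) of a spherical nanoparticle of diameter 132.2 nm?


Radius r = 132.2/2 = 66.1 nm
Volume V = (4/3) * pi * r^3
V = (4/3) * pi * (66.1)^3
V = 1209742.64 nm^3

1209742.64


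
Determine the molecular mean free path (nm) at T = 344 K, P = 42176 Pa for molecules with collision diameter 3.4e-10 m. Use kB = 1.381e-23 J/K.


Mean free path: lambda = kB*T / (sqrt(2) * pi * d^2 * P)
lambda = 1.381e-23 * 344 / (sqrt(2) * pi * (3.4e-10)^2 * 42176)
lambda = 2.19313e-07 m
lambda = 219.31 nm

219.31


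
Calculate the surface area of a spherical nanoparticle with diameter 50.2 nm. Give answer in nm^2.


Radius r = 50.2/2 = 25.1 nm
Surface area SA = 4 * pi * r^2
SA = 4 * pi * (25.1)^2
SA = 7916.94 nm^2

7916.94


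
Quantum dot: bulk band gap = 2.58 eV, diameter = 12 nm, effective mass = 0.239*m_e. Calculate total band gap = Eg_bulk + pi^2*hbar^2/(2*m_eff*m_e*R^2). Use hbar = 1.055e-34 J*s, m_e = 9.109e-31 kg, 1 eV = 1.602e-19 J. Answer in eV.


Radius R = 12/2 nm = 6e-09 m
Confinement energy dE = pi^2 * hbar^2 / (2 * m_eff * m_e * R^2)
dE = pi^2 * (1.055e-34)^2 / (2 * 0.239 * 9.109e-31 * (6e-09)^2) J, divided by 1.602e-19 J/eV
dE = 0.0437 eV
Total band gap = E_g(bulk) + dE = 2.58 + 0.0437 = 2.6237 eV

2.6237


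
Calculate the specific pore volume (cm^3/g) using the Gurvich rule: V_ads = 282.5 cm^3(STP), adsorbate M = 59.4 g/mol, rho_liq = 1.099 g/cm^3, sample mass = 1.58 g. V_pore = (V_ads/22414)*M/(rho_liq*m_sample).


Moles adsorbed n = V_ads / 22414 = 282.5 / 22414 = 1.260373e-02 mol
Liquid volume V_liq = n * M / rho_liq = 1.260373e-02 * 59.4 / 1.099 = 0.68122 cm^3
Specific pore volume V_pore = V_liq / m_sample = 0.68122 / 1.58
V_pore = 0.4312 cm^3/g

0.4312


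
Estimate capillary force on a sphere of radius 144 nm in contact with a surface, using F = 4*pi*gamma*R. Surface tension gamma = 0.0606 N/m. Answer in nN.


Convert radius: R = 144 nm = 1.44e-07 m
F = 4 * pi * gamma * R
F = 4 * pi * 0.0606 * 1.44e-07
F = 1.09659e-07 N = 109.6592 nN

109.6592


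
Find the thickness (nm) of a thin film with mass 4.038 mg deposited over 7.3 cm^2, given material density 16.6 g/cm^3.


Convert: m = 4.038 mg = 4.0380e-06 kg, A = 7.3 cm^2 = 7.3000e-04 m^2, rho = 16.6 g/cm^3 = 16600 kg/m^3
t = m / (A * rho)
t = 4.0380e-06 / (7.3000e-04 * 16600)
t = 3.3322e-07 m = 333.2 nm

333.2


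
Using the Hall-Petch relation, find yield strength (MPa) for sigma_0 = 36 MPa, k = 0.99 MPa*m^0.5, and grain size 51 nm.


d = 51 nm = 5.1e-08 m
sqrt(d) = 0.0002258318
Hall-Petch contribution = k / sqrt(d) = 0.99 / 0.0002258318 = 4383.8 MPa
sigma = sigma_0 + k/sqrt(d) = 36 + 4383.8 = 4419.8 MPa

4419.8


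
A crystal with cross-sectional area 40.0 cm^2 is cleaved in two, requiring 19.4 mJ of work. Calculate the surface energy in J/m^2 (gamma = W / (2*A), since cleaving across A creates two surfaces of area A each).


Convert: A = 40.0 cm^2 = 0.004 m^2, W = 19.4 mJ = 0.0194 J
Cleaving exposes two faces of area A, so total new surface = 2*A and gamma = W / (2*A)
gamma = 0.0194 / (2 * 0.004)
gamma = 2.425 J/m^2

2.425


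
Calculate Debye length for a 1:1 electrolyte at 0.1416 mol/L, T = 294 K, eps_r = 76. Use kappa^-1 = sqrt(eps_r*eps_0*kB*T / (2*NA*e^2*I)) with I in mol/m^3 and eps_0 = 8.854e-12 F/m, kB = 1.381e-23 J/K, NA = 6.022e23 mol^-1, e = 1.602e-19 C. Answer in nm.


Ionic strength I = 0.1416 * 1^2 * 1000 = 141.6 mol/m^3
kappa^-1 = sqrt(76 * 8.854e-12 * 1.381e-23 * 294 / (2 * 6.022e23 * (1.602e-19)^2 * 141.6))
kappa^-1 = 0.79 nm

0.79


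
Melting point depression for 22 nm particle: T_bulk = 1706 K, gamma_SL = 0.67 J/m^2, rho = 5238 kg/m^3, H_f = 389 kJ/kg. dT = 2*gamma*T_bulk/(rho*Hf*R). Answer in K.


Radius R = 22/2 = 11 nm = 1.1e-08 m
Convert H_f = 389 kJ/kg = 389000 J/kg
dT = 2 * gamma_SL * T_bulk / (rho * H_f * R)
dT = 2 * 0.67 * 1706 / (5238 * 389000 * 1.1e-08)
dT = 102.0 K

102.0


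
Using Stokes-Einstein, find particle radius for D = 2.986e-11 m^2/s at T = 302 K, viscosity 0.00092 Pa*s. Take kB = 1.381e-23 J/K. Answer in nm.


Stokes-Einstein: R = kB*T / (6*pi*eta*D)
R = 1.381e-23 * 302 / (6 * pi * 0.00092 * 2.986e-11)
R = 8.05419e-09 m = 8.05 nm

8.05


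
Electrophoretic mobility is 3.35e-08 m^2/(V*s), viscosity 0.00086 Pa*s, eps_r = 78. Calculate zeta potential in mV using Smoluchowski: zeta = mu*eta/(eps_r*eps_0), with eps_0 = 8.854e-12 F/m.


Smoluchowski equation: zeta = mu * eta / (eps_r * eps_0)
zeta = 3.35e-08 * 0.00086 / (78 * 8.854e-12)
zeta = 0.041717 V = 41.72 mV

41.72


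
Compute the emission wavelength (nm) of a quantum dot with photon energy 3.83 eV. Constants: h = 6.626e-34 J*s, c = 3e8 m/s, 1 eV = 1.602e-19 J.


Convert energy: E = 3.83 eV = 3.83 * 1.602e-19 = 6.13566e-19 J
lambda = h*c / E = 6.626e-34 * 3e8 / 6.13566e-19
lambda = 3.23975e-07 m = 324.0 nm

324.0


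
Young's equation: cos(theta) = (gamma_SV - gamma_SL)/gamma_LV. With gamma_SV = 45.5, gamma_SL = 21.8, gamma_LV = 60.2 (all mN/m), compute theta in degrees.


cos(theta) = (gamma_SV - gamma_SL) / gamma_LV
cos(theta) = (45.5 - 21.8) / 60.2
cos(theta) = 0.393688
theta = arccos(0.393688) = 66.82 degrees

66.82


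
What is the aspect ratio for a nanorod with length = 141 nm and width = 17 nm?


Aspect ratio AR = length / diameter
AR = 141 / 17
AR = 8.29

8.29


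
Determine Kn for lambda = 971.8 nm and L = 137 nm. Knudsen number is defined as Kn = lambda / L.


Knudsen number Kn = lambda / L
Kn = 971.8 / 137
Kn = 7.0934

7.0934


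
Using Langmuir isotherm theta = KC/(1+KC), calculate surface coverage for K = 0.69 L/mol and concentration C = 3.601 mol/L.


Langmuir isotherm: theta = K*C / (1 + K*C)
K*C = 0.69 * 3.601 = 2.48469
theta = 2.48469 / (1 + 2.48469) = 2.48469 / 3.48469
theta = 0.713

0.713


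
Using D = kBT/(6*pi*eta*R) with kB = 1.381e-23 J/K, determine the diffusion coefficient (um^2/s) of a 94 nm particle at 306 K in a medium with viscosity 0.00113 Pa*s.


Radius R = 94/2 = 47 nm = 4.7e-08 m
D = kB*T / (6*pi*eta*R)
D = 1.381e-23 * 306 / (6 * pi * 0.00113 * 4.7e-08)
D = 4.22122e-12 m^2/s = 4.221 um^2/s

4.221


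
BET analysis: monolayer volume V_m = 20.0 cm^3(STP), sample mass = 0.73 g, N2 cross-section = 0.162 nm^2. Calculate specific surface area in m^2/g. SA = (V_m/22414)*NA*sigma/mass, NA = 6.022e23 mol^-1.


Number of moles in monolayer = V_m / 22414 = 20.0 / 22414 = 0.0008923
Number of molecules = moles * NA = 0.0008923 * 6.022e23
SA = molecules * sigma / mass
SA = (20.0 / 22414) * 6.022e23 * 0.162e-18 / 0.73
SA = 119.2 m^2/g

119.2


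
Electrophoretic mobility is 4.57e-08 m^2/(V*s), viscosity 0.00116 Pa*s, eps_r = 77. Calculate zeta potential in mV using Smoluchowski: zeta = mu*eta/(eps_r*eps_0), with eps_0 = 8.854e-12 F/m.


Smoluchowski equation: zeta = mu * eta / (eps_r * eps_0)
zeta = 4.57e-08 * 0.00116 / (77 * 8.854e-12)
zeta = 0.077758 V = 77.76 mV

77.76


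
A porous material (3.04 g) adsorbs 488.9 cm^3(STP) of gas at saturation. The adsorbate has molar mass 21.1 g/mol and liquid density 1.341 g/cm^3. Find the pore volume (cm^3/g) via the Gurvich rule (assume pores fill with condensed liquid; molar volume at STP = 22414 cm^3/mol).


Moles adsorbed n = V_ads / 22414 = 488.9 / 22414 = 2.181226e-02 mol
Liquid volume V_liq = n * M / rho_liq = 2.181226e-02 * 21.1 / 1.341 = 0.34321 cm^3
Specific pore volume V_pore = V_liq / m_sample = 0.34321 / 3.04
V_pore = 0.1129 cm^3/g

0.1129


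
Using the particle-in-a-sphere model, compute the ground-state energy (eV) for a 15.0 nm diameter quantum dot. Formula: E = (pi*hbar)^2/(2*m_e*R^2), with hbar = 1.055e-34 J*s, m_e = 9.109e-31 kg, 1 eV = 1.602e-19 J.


Radius R = 15.0/2 = 7.5 nm = 7.5e-09 m
E = (pi * 1.055e-34)^2 / (2 * 9.109e-31 * (7.5e-09)^2)
E(J) = 1.07197e-21
E = E(J) / 1.602e-19 = 0.0067 eV

0.0067


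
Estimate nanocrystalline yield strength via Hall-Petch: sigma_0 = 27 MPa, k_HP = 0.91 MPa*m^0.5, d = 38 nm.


d = 38 nm = 3.8e-08 m
sqrt(d) = 0.0001949359
Hall-Petch contribution = k / sqrt(d) = 0.91 / 0.0001949359 = 4668.2 MPa
sigma = sigma_0 + k/sqrt(d) = 27 + 4668.2 = 4695.2 MPa

4695.2


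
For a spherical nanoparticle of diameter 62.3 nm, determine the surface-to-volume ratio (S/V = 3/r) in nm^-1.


Radius r = 62.3/2 = 31.15 nm
S/V = 3 / r = 3 / 31.15
S/V = 0.0963 nm^-1

0.0963


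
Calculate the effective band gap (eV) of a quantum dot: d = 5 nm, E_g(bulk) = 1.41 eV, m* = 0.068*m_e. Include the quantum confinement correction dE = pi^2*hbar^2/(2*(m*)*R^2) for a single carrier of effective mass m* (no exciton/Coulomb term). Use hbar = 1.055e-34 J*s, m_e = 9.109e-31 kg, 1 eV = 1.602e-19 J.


Radius R = 5/2 nm = 2.5e-09 m
Confinement energy dE = pi^2 * hbar^2 / (2 * m_eff * m_e * R^2)
dE = pi^2 * (1.055e-34)^2 / (2 * 0.068 * 9.109e-31 * (2.5e-09)^2) J, divided by 1.602e-19 J/eV
dE = 0.8856 eV
Total band gap = E_g(bulk) + dE = 1.41 + 0.8856 = 2.2956 eV

2.2956


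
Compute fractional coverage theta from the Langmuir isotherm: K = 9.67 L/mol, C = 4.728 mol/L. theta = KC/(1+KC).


Langmuir isotherm: theta = K*C / (1 + K*C)
K*C = 9.67 * 4.728 = 45.71976
theta = 45.71976 / (1 + 45.71976) = 45.71976 / 46.71976
theta = 0.9786

0.9786


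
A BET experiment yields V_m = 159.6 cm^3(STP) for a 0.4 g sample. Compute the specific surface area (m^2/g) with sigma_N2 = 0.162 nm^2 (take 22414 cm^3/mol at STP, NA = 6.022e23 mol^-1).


Number of moles in monolayer = V_m / 22414 = 159.6 / 22414 = 0.00712055
Number of molecules = moles * NA = 0.00712055 * 6.022e23
SA = molecules * sigma / mass
SA = (159.6 / 22414) * 6.022e23 * 0.162e-18 / 0.4
SA = 1736.6 m^2/g

1736.6


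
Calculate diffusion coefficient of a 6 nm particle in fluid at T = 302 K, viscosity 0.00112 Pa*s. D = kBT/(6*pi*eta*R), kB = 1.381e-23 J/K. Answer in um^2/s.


Radius R = 6/2 = 3 nm = 3e-09 m
D = kB*T / (6*pi*eta*R)
D = 1.381e-23 * 302 / (6 * pi * 0.00112 * 3e-09)
D = 6.58507e-11 m^2/s = 65.851 um^2/s

65.851


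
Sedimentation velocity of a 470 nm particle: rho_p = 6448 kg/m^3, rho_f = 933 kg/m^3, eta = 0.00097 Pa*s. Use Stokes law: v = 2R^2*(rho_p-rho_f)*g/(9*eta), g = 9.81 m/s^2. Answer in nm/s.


Radius R = 470/2 nm = 2.35e-07 m
Density difference = 6448 - 933 = 5515 kg/m^3
v = 2 * R^2 * (rho_p - rho_f) * g / (9 * eta)
v = 2 * (2.35e-07)^2 * 5515 * 9.81 / (9 * 0.00097)
v = 6.84488e-07 m/s = 684.4883 nm/s

684.4883


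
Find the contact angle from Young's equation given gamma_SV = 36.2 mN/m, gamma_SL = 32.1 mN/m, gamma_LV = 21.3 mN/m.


cos(theta) = (gamma_SV - gamma_SL) / gamma_LV
cos(theta) = (36.2 - 32.1) / 21.3
cos(theta) = 0.192488
theta = arccos(0.192488) = 78.9 degrees

78.9


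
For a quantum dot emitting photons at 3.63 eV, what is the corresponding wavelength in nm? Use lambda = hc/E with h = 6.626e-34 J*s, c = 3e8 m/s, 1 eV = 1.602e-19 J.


Convert energy: E = 3.63 eV = 3.63 * 1.602e-19 = 5.81526e-19 J
lambda = h*c / E = 6.626e-34 * 3e8 / 5.81526e-19
lambda = 3.41825e-07 m = 341.8 nm

341.8


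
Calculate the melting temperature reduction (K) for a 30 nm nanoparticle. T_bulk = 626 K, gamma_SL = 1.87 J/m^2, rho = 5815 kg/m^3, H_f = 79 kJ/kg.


Radius R = 30/2 = 15 nm = 1.5e-08 m
Convert H_f = 79 kJ/kg = 79000 J/kg
dT = 2 * gamma_SL * T_bulk / (rho * H_f * R)
dT = 2 * 1.87 * 626 / (5815 * 79000 * 1.5e-08)
dT = 339.8 K

339.8


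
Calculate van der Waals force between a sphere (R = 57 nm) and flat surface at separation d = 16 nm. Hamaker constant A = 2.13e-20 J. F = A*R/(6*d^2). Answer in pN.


Convert to SI: R = 57 nm = 5.7e-08 m, d = 16 nm = 1.6e-08 m
F = A * R / (6 * d^2)
F = 2.13e-20 * 5.7e-08 / (6 * (1.6e-08)^2)
F = 7.9043e-13 N = 0.79 pN

0.79


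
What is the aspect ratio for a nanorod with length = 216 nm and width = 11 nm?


Aspect ratio AR = length / diameter
AR = 216 / 11
AR = 19.64

19.64


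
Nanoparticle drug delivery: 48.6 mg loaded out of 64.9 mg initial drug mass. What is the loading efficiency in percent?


Drug loading efficiency = (drug loaded / drug initial) * 100
DLE = 48.6 / 64.9 * 100
DLE = 0.7488 * 100
DLE = 74.88%

74.88


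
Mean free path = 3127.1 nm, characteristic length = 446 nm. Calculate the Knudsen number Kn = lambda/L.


Knudsen number Kn = lambda / L
Kn = 3127.1 / 446
Kn = 7.0114

7.0114


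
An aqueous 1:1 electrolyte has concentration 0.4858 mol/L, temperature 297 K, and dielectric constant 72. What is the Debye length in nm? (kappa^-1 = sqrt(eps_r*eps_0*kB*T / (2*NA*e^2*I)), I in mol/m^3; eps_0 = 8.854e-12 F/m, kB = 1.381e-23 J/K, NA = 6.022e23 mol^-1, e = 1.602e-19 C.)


Ionic strength I = 0.4858 * 1^2 * 1000 = 485.8 mol/m^3
kappa^-1 = sqrt(72 * 8.854e-12 * 1.381e-23 * 297 / (2 * 6.022e23 * (1.602e-19)^2 * 485.8))
kappa^-1 = 0.417 nm

0.417


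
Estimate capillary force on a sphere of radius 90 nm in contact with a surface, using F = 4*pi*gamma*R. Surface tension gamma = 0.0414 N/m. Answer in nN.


Convert radius: R = 90 nm = 9e-08 m
F = 4 * pi * gamma * R
F = 4 * pi * 0.0414 * 9e-08
F = 4.68223e-08 N = 46.8223 nN

46.8223


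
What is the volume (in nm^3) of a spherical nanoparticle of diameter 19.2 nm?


Radius r = 19.2/2 = 9.6 nm
Volume V = (4/3) * pi * r^3
V = (4/3) * pi * (9.6)^3
V = 3705.97 nm^3

3705.97


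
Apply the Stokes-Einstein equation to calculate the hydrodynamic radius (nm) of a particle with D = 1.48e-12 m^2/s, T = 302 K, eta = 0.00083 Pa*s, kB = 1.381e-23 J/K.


Stokes-Einstein: R = kB*T / (6*pi*eta*D)
R = 1.381e-23 * 302 / (6 * pi * 0.00083 * 1.48e-12)
R = 1.80119e-07 m = 180.12 nm

180.12


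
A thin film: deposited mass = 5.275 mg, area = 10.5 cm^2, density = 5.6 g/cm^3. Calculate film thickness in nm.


Convert: m = 5.275 mg = 5.2750e-06 kg, A = 10.5 cm^2 = 1.0500e-03 m^2, rho = 5.6 g/cm^3 = 5600 kg/m^3
t = m / (A * rho)
t = 5.2750e-06 / (1.0500e-03 * 5600)
t = 8.9711e-07 m = 897.1 nm

897.1


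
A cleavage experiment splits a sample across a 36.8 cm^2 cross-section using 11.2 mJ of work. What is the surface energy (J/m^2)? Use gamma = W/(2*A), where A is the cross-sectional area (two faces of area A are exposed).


Convert: A = 36.8 cm^2 = 0.00368 m^2, W = 11.2 mJ = 0.0112 J
Cleaving exposes two faces of area A, so total new surface = 2*A and gamma = W / (2*A)
gamma = 0.0112 / (2 * 0.00368)
gamma = 1.522 J/m^2

1.522


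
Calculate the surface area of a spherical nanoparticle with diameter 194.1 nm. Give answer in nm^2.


Radius r = 194.1/2 = 97.05 nm
Surface area SA = 4 * pi * r^2
SA = 4 * pi * (97.05)^2
SA = 118358.91 nm^2

118358.91


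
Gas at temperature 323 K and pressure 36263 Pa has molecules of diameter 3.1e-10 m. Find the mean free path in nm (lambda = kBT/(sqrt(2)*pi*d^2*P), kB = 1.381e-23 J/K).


Mean free path: lambda = kB*T / (sqrt(2) * pi * d^2 * P)
lambda = 1.381e-23 * 323 / (sqrt(2) * pi * (3.1e-10)^2 * 36263)
lambda = 2.88101e-07 m
lambda = 288.1 nm

288.1


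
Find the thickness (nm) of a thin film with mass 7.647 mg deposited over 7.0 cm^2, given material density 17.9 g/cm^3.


Convert: m = 7.647 mg = 7.6470e-06 kg, A = 7.0 cm^2 = 7.0000e-04 m^2, rho = 17.9 g/cm^3 = 17900 kg/m^3
t = m / (A * rho)
t = 7.6470e-06 / (7.0000e-04 * 17900)
t = 6.1030e-07 m = 610.3 nm

610.3


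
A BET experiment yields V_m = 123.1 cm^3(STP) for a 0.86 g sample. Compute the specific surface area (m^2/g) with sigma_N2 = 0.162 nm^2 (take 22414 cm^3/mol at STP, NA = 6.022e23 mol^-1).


Number of moles in monolayer = V_m / 22414 = 123.1 / 22414 = 0.0054921
Number of molecules = moles * NA = 0.0054921 * 6.022e23
SA = molecules * sigma / mass
SA = (123.1 / 22414) * 6.022e23 * 0.162e-18 / 0.86
SA = 623.0 m^2/g

623.0


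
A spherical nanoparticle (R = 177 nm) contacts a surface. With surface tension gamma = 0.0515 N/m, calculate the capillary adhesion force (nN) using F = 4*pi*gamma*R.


Convert radius: R = 177 nm = 1.77e-07 m
F = 4 * pi * gamma * R
F = 4 * pi * 0.0515 * 1.77e-07
F = 1.14549e-07 N = 114.5488 nN

114.5488


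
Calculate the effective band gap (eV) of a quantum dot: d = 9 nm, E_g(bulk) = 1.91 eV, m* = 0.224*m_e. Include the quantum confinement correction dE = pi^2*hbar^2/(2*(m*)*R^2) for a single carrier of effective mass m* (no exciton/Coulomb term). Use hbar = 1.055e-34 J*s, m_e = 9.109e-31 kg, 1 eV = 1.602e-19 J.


Radius R = 9/2 nm = 4.5e-09 m
Confinement energy dE = pi^2 * hbar^2 / (2 * m_eff * m_e * R^2)
dE = pi^2 * (1.055e-34)^2 / (2 * 0.224 * 9.109e-31 * (4.5e-09)^2) J, divided by 1.602e-19 J/eV
dE = 0.083 eV
Total band gap = E_g(bulk) + dE = 1.91 + 0.083 = 1.993 eV

1.993


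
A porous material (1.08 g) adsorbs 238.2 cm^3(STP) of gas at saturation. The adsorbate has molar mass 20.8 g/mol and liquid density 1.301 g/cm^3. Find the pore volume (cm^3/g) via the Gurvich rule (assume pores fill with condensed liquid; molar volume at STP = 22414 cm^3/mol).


Moles adsorbed n = V_ads / 22414 = 238.2 / 22414 = 1.062729e-02 mol
Liquid volume V_liq = n * M / rho_liq = 1.062729e-02 * 20.8 / 1.301 = 0.16991 cm^3
Specific pore volume V_pore = V_liq / m_sample = 0.16991 / 1.08
V_pore = 0.1573 cm^3/g

0.1573


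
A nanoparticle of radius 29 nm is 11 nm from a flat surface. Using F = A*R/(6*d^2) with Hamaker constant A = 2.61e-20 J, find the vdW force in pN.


Convert to SI: R = 29 nm = 2.9e-08 m, d = 11 nm = 1.1e-08 m
F = A * R / (6 * d^2)
F = 2.61e-20 * 2.9e-08 / (6 * (1.1e-08)^2)
F = 1.04256e-12 N = 1.043 pN

1.043


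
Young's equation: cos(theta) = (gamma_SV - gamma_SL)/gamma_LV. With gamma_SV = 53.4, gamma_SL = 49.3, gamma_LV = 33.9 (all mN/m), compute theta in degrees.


cos(theta) = (gamma_SV - gamma_SL) / gamma_LV
cos(theta) = (53.4 - 49.3) / 33.9
cos(theta) = 0.120944
theta = arccos(0.120944) = 83.05 degrees

83.05


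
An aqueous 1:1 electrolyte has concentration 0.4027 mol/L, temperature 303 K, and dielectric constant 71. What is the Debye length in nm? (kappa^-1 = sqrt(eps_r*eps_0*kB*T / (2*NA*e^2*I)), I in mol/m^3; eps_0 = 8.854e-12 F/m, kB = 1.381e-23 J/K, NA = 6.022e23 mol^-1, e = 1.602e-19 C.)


Ionic strength I = 0.4027 * 1^2 * 1000 = 402.7 mol/m^3
kappa^-1 = sqrt(71 * 8.854e-12 * 1.381e-23 * 303 / (2 * 6.022e23 * (1.602e-19)^2 * 402.7))
kappa^-1 = 0.46 nm

0.46


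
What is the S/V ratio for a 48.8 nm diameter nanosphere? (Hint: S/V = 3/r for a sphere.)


Radius r = 48.8/2 = 24.4 nm
S/V = 3 / r = 3 / 24.4
S/V = 0.123 nm^-1

0.123


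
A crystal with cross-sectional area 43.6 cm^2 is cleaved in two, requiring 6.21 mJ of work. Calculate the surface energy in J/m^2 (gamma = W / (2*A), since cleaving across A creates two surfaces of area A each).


Convert: A = 43.6 cm^2 = 0.00436 m^2, W = 6.21 mJ = 0.00621 J
Cleaving exposes two faces of area A, so total new surface = 2*A and gamma = W / (2*A)
gamma = 0.00621 / (2 * 0.00436)
gamma = 0.712 J/m^2

0.712


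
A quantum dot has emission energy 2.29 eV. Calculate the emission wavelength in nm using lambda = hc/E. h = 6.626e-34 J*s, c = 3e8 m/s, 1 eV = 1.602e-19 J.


Convert energy: E = 2.29 eV = 2.29 * 1.602e-19 = 3.66858e-19 J
lambda = h*c / E = 6.626e-34 * 3e8 / 3.66858e-19
lambda = 5.41845e-07 m = 541.8 nm

541.8


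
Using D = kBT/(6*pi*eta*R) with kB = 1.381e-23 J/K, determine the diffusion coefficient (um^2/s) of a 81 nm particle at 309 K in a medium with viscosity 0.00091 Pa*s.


Radius R = 81/2 = 40.5 nm = 4.05e-08 m
D = kB*T / (6*pi*eta*R)
D = 1.381e-23 * 309 / (6 * pi * 0.00091 * 4.05e-08)
D = 6.14263e-12 m^2/s = 6.143 um^2/s

6.143


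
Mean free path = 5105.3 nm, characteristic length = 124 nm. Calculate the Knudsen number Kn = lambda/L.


Knudsen number Kn = lambda / L
Kn = 5105.3 / 124
Kn = 41.1718

41.1718


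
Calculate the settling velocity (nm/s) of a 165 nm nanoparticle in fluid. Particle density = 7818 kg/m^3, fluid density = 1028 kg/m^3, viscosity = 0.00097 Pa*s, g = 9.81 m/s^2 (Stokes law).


Radius R = 165/2 nm = 8.25e-08 m
Density difference = 7818 - 1028 = 6790 kg/m^3
v = 2 * R^2 * (rho_p - rho_f) * g / (9 * eta)
v = 2 * (8.25e-08)^2 * 6790 * 9.81 / (9 * 0.00097)
v = 1.03863e-07 m/s = 103.8634 nm/s

103.8634


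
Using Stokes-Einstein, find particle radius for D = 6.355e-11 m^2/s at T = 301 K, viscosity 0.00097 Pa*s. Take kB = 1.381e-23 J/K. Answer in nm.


Stokes-Einstein: R = kB*T / (6*pi*eta*D)
R = 1.381e-23 * 301 / (6 * pi * 0.00097 * 6.355e-11)
R = 3.57744e-09 m = 3.58 nm

3.58


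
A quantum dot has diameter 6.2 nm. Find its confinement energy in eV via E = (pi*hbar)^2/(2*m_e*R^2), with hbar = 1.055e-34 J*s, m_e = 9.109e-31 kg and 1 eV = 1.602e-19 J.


Radius R = 6.2/2 = 3.1 nm = 3.1e-09 m
E = (pi * 1.055e-34)^2 / (2 * 9.109e-31 * (3.1e-09)^2)
E(J) = 6.27452e-21
E = E(J) / 1.602e-19 = 0.0392 eV

0.0392


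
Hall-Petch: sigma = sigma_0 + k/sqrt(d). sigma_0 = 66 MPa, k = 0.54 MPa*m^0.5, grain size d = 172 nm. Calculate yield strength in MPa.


d = 172 nm = 1.72e-07 m
sqrt(d) = 0.0004147288
Hall-Petch contribution = k / sqrt(d) = 0.54 / 0.0004147288 = 1302.1 MPa
sigma = sigma_0 + k/sqrt(d) = 66 + 1302.1 = 1368.1 MPa

1368.1


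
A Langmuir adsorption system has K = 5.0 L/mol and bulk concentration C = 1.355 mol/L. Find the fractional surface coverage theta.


Langmuir isotherm: theta = K*C / (1 + K*C)
K*C = 5.0 * 1.355 = 6.775
theta = 6.775 / (1 + 6.775) = 6.775 / 7.775
theta = 0.8714

0.8714


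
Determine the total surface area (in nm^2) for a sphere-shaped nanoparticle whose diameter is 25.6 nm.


Radius r = 25.6/2 = 12.8 nm
Surface area SA = 4 * pi * r^2
SA = 4 * pi * (12.8)^2
SA = 2058.87 nm^2

2058.87


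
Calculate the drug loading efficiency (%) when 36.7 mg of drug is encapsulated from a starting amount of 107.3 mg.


Drug loading efficiency = (drug loaded / drug initial) * 100
DLE = 36.7 / 107.3 * 100
DLE = 0.342 * 100
DLE = 34.2%

34.2


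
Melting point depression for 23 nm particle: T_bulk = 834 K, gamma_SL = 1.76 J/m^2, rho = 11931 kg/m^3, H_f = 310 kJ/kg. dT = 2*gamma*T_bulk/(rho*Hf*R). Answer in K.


Radius R = 23/2 = 11.5 nm = 1.15e-08 m
Convert H_f = 310 kJ/kg = 310000 J/kg
dT = 2 * gamma_SL * T_bulk / (rho * H_f * R)
dT = 2 * 1.76 * 834 / (11931 * 310000 * 1.15e-08)
dT = 69.0 K

69.0


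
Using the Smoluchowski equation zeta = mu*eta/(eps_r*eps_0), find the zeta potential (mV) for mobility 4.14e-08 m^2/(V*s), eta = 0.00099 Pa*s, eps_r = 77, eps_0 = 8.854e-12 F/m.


Smoluchowski equation: zeta = mu * eta / (eps_r * eps_0)
zeta = 4.14e-08 * 0.00099 / (77 * 8.854e-12)
zeta = 0.060118 V = 60.12 mV

60.12


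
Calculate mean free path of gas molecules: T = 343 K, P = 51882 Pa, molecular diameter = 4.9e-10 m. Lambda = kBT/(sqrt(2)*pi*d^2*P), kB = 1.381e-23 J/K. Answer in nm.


Mean free path: lambda = kB*T / (sqrt(2) * pi * d^2 * P)
lambda = 1.381e-23 * 343 / (sqrt(2) * pi * (4.9e-10)^2 * 51882)
lambda = 8.55882e-08 m
lambda = 85.59 nm

85.59


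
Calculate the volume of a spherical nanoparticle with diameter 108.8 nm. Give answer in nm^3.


Radius r = 108.8/2 = 54.4 nm
Volume V = (4/3) * pi * r^3
V = (4/3) * pi * (54.4)^3
V = 674349.92 nm^3

674349.92


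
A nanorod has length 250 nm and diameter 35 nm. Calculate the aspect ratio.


Aspect ratio AR = length / diameter
AR = 250 / 35
AR = 7.14

7.14


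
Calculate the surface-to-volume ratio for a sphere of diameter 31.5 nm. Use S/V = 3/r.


Radius r = 31.5/2 = 15.75 nm
S/V = 3 / r = 3 / 15.75
S/V = 0.1905 nm^-1

0.1905


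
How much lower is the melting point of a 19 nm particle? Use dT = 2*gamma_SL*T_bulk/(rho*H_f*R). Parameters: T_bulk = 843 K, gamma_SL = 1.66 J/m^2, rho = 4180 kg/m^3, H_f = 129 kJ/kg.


Radius R = 19/2 = 9.5 nm = 9.5e-09 m
Convert H_f = 129 kJ/kg = 129000 J/kg
dT = 2 * gamma_SL * T_bulk / (rho * H_f * R)
dT = 2 * 1.66 * 843 / (4180 * 129000 * 9.5e-09)
dT = 546.4 K

546.4


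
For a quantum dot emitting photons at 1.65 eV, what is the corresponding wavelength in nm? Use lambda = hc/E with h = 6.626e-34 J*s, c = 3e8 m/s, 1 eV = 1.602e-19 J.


Convert energy: E = 1.65 eV = 1.65 * 1.602e-19 = 2.6433e-19 J
lambda = h*c / E = 6.626e-34 * 3e8 / 2.6433e-19
lambda = 7.52015e-07 m = 752.0 nm

752.0


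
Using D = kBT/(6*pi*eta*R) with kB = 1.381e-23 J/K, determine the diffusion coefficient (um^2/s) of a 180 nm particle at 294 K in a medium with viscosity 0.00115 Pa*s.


Radius R = 180/2 = 90 nm = 9e-08 m
D = kB*T / (6*pi*eta*R)
D = 1.381e-23 * 294 / (6 * pi * 0.00115 * 9e-08)
D = 2.08113e-12 m^2/s = 2.081 um^2/s

2.081


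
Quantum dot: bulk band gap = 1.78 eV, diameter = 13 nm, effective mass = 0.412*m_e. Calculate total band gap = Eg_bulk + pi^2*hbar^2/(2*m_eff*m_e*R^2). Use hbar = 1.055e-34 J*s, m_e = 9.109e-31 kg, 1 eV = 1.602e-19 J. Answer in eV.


Radius R = 13/2 nm = 6.5e-09 m
Confinement energy dE = pi^2 * hbar^2 / (2 * m_eff * m_e * R^2)
dE = pi^2 * (1.055e-34)^2 / (2 * 0.412 * 9.109e-31 * (6.5e-09)^2) J, divided by 1.602e-19 J/eV
dE = 0.0216 eV
Total band gap = E_g(bulk) + dE = 1.78 + 0.0216 = 1.8016 eV

1.8016


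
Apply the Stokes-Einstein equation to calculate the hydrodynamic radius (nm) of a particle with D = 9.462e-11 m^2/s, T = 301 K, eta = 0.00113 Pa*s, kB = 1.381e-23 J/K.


Stokes-Einstein: R = kB*T / (6*pi*eta*D)
R = 1.381e-23 * 301 / (6 * pi * 0.00113 * 9.462e-11)
R = 2.06252e-09 m = 2.06 nm

2.06


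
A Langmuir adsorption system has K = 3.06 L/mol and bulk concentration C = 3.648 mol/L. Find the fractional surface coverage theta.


Langmuir isotherm: theta = K*C / (1 + K*C)
K*C = 3.06 * 3.648 = 11.16288
theta = 11.16288 / (1 + 11.16288) = 11.16288 / 12.16288
theta = 0.9178

0.9178


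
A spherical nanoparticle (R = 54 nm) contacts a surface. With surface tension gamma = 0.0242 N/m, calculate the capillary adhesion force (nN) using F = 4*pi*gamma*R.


Convert radius: R = 54 nm = 5.4e-08 m
F = 4 * pi * gamma * R
F = 4 * pi * 0.0242 * 5.4e-08
F = 1.64217e-08 N = 16.4217 nN

16.4217


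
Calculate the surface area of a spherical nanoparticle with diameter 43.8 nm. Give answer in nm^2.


Radius r = 43.8/2 = 21.9 nm
Surface area SA = 4 * pi * r^2
SA = 4 * pi * (21.9)^2
SA = 6026.96 nm^2

6026.96


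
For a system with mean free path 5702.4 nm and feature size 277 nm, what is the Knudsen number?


Knudsen number Kn = lambda / L
Kn = 5702.4 / 277
Kn = 20.5863

20.5863


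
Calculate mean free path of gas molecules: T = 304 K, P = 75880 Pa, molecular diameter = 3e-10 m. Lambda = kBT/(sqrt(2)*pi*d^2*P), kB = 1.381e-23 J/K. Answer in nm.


Mean free path: lambda = kB*T / (sqrt(2) * pi * d^2 * P)
lambda = 1.381e-23 * 304 / (sqrt(2) * pi * (3e-10)^2 * 75880)
lambda = 1.38367e-07 m
lambda = 138.37 nm

138.37


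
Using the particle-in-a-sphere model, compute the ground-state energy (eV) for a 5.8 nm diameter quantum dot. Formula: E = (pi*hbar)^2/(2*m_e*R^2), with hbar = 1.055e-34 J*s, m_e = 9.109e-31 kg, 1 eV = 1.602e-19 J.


Radius R = 5.8/2 = 2.9 nm = 2.9e-09 m
E = (pi * 1.055e-34)^2 / (2 * 9.109e-31 * (2.9e-09)^2)
E(J) = 7.16982e-21
E = E(J) / 1.602e-19 = 0.0448 eV

0.0448


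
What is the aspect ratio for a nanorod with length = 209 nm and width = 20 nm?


Aspect ratio AR = length / diameter
AR = 209 / 20
AR = 10.45

10.45


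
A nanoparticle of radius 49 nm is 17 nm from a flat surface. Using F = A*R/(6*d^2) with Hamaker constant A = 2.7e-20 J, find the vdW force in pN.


Convert to SI: R = 49 nm = 4.9e-08 m, d = 17 nm = 1.7e-08 m
F = A * R / (6 * d^2)
F = 2.7e-20 * 4.9e-08 / (6 * (1.7e-08)^2)
F = 7.62976e-13 N = 0.763 pN

0.763


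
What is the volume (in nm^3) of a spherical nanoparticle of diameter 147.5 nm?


Radius r = 147.5/2 = 73.75 nm
Volume V = (4/3) * pi * r^3
V = (4/3) * pi * (73.75)^3
V = 1680253.01 nm^3

1680253.01


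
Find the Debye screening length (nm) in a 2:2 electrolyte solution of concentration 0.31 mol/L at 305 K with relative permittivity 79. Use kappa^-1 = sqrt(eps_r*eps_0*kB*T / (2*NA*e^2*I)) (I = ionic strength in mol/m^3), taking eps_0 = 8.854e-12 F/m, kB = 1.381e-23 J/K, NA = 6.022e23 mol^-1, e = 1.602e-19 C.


Ionic strength I = 0.31 * 2^2 * 1000 = 1240 mol/m^3
kappa^-1 = sqrt(79 * 8.854e-12 * 1.381e-23 * 305 / (2 * 6.022e23 * (1.602e-19)^2 * 1240))
kappa^-1 = 0.277 nm

0.277


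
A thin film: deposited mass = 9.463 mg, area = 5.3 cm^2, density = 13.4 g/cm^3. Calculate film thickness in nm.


Convert: m = 9.463 mg = 9.4630e-06 kg, A = 5.3 cm^2 = 5.3000e-04 m^2, rho = 13.4 g/cm^3 = 13400 kg/m^3
t = m / (A * rho)
t = 9.4630e-06 / (5.3000e-04 * 13400)
t = 1.3324e-06 m = 1332.4 nm

1332.4


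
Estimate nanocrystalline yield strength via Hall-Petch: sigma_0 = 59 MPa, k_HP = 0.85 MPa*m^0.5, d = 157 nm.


d = 157 nm = 1.57e-07 m
sqrt(d) = 0.0003962323
Hall-Petch contribution = k / sqrt(d) = 0.85 / 0.0003962323 = 2145.2 MPa
sigma = sigma_0 + k/sqrt(d) = 59 + 2145.2 = 2204.2 MPa

2204.2


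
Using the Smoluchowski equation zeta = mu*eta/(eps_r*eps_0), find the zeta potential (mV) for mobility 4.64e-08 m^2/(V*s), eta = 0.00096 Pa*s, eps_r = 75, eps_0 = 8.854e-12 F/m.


Smoluchowski equation: zeta = mu * eta / (eps_r * eps_0)
zeta = 4.64e-08 * 0.00096 / (75 * 8.854e-12)
zeta = 0.067079 V = 67.08 mV

67.08


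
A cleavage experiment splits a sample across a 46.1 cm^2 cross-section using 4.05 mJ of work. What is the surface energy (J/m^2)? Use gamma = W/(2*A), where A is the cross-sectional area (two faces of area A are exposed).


Convert: A = 46.1 cm^2 = 0.00461 m^2, W = 4.05 mJ = 0.00405 J
Cleaving exposes two faces of area A, so total new surface = 2*A and gamma = W / (2*A)
gamma = 0.00405 / (2 * 0.00461)
gamma = 0.439 J/m^2

0.439


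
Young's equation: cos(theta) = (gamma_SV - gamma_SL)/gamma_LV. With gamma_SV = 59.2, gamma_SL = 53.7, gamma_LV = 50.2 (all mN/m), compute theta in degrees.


cos(theta) = (gamma_SV - gamma_SL) / gamma_LV
cos(theta) = (59.2 - 53.7) / 50.2
cos(theta) = 0.109562
theta = arccos(0.109562) = 83.71 degrees

83.71


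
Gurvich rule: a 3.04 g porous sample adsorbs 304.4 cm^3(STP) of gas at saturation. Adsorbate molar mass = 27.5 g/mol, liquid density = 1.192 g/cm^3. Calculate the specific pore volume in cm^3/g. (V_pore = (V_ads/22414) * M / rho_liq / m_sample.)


Moles adsorbed n = V_ads / 22414 = 304.4 / 22414 = 1.358080e-02 mol
Liquid volume V_liq = n * M / rho_liq = 1.358080e-02 * 27.5 / 1.192 = 0.31332 cm^3
Specific pore volume V_pore = V_liq / m_sample = 0.31332 / 3.04
V_pore = 0.1031 cm^3/g

0.1031


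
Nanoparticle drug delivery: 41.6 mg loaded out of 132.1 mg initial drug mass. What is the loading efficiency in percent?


Drug loading efficiency = (drug loaded / drug initial) * 100
DLE = 41.6 / 132.1 * 100
DLE = 0.3149 * 100
DLE = 31.49%

31.49


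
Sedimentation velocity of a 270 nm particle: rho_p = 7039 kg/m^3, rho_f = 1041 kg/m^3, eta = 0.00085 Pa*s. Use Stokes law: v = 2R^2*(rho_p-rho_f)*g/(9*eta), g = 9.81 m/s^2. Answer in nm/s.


Radius R = 270/2 nm = 1.35e-07 m
Density difference = 7039 - 1041 = 5998 kg/m^3
v = 2 * R^2 * (rho_p - rho_f) * g / (9 * eta)
v = 2 * (1.35e-07)^2 * 5998 * 9.81 / (9 * 0.00085)
v = 2.80357e-07 m/s = 280.3571 nm/s

280.3571
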